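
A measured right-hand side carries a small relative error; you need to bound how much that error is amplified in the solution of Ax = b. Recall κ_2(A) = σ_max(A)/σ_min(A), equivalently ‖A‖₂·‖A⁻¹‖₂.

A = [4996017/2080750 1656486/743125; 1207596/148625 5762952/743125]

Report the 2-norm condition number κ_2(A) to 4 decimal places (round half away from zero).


269.0625

M = AᵀA = [17146739493/238870100 2916035343/42655375; 2916035343/42655375 1983755124/30468125]. tr(M)=28189120401/205922500, det(M)=333135504/1287015625
solving λ² − 28189120401/205922500·λ + 333135504/1287015625 = 0 gives λ = 13689/100, 97344/51480625
σ_max=√(13689/100)=(117/10), σ_min=√(97344/51480625)=(312/7175) → κ = 269.0625


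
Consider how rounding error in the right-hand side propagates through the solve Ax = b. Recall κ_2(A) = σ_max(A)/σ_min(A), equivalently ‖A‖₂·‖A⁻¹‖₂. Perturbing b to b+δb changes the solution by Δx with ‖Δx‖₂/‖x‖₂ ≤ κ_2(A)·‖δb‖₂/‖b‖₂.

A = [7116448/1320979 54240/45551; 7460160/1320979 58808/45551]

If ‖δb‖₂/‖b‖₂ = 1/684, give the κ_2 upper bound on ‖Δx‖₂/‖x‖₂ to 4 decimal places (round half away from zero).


0.4061

M = AᵀA = [3082793984/50607161 693619200/50607161; 693619200/50607161 156106304/50607161]. tr(M)=78997568/1234321, det(M)=65536/1234321
eigenvalues of AᵀA: λ = (tr ± √(tr²−4·det))/2 = 64, 1024/1234321
κ_2(A) = √(λ_max/λ_min) = √(64 / (1024/1234321)) = 277.7500
κ_2(A)·‖δb‖/‖b‖ = 0.4061


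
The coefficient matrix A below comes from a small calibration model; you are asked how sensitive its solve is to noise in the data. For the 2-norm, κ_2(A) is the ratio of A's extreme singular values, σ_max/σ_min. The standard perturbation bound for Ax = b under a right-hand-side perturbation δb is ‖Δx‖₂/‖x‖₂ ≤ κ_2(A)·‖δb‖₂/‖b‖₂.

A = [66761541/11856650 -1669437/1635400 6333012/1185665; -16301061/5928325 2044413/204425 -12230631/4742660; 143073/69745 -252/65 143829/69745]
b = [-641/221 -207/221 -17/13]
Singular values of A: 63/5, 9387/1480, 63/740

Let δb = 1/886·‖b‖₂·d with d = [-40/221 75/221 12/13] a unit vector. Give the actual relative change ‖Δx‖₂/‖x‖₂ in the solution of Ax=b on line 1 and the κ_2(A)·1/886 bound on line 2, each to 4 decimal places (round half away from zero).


largest singular value 63/5, smallest 63/740
κ_2(A) = (63/5) / (63/740) = 148.0000
worst-case relative error ≤ 148.0000 × 1/886 = 0.1670
solve Ax = b  →  x = [7.7922 -0.2203 -8.7996]
‖b‖₂ = 3.3166 and ‖x‖₂ = 11.7558
with δb = [-0.0007 0.0013 0.0035], A·Δx = δb → ‖Δx‖ = 0.0440
realised ‖Δx‖/‖x‖ = 0.0037
tightness: 0.0037 against a bound of 0.1670 (unrounded ratio ≈ 0.0224)

0.0037
0.1670


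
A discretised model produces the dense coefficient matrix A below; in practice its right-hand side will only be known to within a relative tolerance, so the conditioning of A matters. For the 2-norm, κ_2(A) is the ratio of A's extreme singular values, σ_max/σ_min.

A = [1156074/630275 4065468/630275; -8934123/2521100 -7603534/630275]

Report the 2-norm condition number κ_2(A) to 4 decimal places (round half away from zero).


form AᵀA = [70036447941/4398578000 30010669689/549822250; 30010669689/549822250 51447584324/274911125] with trace 7145582377/35188624 and determinant 1172889/2199289
solving λ² − 7145582377/35188624·λ + 1172889/2199289 = 0 gives λ = 3249/16, 5776/2199289
κ_2(A) = √(λ_max/λ_min) = √((3249/16) / (5776/2199289)) = 278.0625

278.0625


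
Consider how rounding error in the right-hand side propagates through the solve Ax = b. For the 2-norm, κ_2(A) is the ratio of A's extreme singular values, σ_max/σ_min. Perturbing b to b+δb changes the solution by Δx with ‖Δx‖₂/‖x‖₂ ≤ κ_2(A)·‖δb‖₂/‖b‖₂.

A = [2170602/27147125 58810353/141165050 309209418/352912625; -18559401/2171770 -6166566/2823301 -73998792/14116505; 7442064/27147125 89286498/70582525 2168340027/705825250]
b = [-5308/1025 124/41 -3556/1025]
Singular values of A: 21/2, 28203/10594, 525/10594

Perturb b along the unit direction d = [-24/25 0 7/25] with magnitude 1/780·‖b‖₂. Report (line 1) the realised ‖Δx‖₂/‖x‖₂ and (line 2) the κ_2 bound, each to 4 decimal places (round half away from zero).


0.0022
0.2716

from the listed singular values, σ₁ = 21/2, σ_n = 525/10594
κ = σ_max/σ_min = (21/2)/(525/10594) = 211.8800
perturbation bound = 211.8800·1/780 = 0.2716
solve Ax = b  →  x = [0.5968 -75.0575 29.7241]
2-norm of b is 6.9282; of x, 80.7311
Δx = A⁻¹·δb where δb = 1/780·6.9282·d; ‖Δx‖ = 0.1792
relative error = 0.0022
realised/bound (from unrounded values) ≈ 0.0082


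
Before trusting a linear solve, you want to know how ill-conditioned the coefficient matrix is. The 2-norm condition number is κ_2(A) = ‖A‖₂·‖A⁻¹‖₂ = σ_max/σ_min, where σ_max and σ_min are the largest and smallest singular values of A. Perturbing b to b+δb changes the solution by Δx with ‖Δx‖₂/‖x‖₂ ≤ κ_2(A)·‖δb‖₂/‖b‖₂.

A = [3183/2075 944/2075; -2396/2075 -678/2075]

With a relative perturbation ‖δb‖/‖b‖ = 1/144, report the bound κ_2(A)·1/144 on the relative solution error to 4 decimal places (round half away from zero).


AᵀA = [3174461/861125 925848/861125; 925848/861125 270164/861125]; tr = 27557/6889, det = 4/6889
λ_max, λ_min = (27557/6889 ± √759278025/47458321)/2 = 4, 1/6889
κ_2(A) = √(λ_max/λ_min) = √(4 / (1/6889)) = 166.0000
bound on ‖Δx‖/‖x‖: κ·ε = 166.0000·1/144 = 1.1528

1.1528


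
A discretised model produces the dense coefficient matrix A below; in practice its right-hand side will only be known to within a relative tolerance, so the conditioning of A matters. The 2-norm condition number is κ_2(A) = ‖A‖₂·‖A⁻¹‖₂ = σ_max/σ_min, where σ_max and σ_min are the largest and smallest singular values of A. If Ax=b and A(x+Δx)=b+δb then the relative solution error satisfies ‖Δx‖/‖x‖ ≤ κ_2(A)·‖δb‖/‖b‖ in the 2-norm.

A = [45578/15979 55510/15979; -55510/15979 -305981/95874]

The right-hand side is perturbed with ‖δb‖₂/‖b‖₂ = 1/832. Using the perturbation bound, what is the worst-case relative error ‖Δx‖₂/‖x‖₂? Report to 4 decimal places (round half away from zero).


form AᵀA = [6134024/303601 19123195/910803; 19123195/910803 243226321/10929636] with trace 551785/12996 and determinant 28561/3249
eigenvalues of AᵀA: λ = (tr ± √(tr²−4·det))/2 = 169/4, 676/3249
κ_2(A) = √(λ_max/λ_min) = √((169/4) / (676/3249)) = 14.2500
bound on ‖Δx‖/‖x‖: κ·ε = 14.2500·1/832 = 0.0171

0.0171


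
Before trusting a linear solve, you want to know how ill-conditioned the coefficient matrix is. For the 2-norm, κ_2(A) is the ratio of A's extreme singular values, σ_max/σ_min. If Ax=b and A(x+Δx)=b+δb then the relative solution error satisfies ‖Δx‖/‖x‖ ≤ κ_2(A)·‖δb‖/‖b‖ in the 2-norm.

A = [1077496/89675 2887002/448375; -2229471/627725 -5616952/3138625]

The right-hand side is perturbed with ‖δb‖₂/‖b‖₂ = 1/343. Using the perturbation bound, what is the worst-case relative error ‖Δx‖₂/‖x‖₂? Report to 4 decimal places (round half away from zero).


AᵀA = [98975079697/630461881 263918006136/3152309405; 263918006136/3152309405 703927034596/15761547025]; tr = 10997591789/54538225, det = 101646724/54538225
char-poly roots: 5041/25 and 20164/2181529
so κ_2 = √((5041/25) / (20164/2181529)) = 147.7000
worst-case relative error ≤ 147.7000 × 1/343 = 0.4306

0.4306


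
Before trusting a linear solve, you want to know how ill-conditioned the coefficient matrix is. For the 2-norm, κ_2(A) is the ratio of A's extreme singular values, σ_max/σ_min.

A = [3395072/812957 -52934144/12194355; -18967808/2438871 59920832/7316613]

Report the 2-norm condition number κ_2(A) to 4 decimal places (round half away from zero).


371.0250

form AᵀA = [1603862855680/20581632369 -25260454166528/308724485535; -25260454166528/308724485535 397857664700416/4630867283025] with trace 902172184576/5506382025 and determinant 1073741824/5506382025
solving λ² − 902172184576/5506382025·λ + 1073741824/5506382025 = 0 gives λ = 4096/25, 262144/220255281
so κ_2 = √((4096/25) / (262144/220255281)) = 371.0250


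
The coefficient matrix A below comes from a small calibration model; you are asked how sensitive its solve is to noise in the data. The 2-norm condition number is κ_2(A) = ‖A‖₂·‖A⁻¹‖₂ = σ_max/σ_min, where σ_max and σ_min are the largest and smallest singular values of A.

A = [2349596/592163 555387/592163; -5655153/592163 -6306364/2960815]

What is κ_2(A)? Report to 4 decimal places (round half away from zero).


222.2000

form AᵀA = [221901519625/2074893601 249633897408/10374468005; 249633897408/10374468005 280956182809/51872340025] with trace 3467277914/30858025 and determinant 7890481/30858025
solving λ² − 3467277914/30858025·λ + 7890481/30858025 = 0 gives λ = 2809/25, 2809/1234321
κ = σ_max/σ_min = (53/5)/(53/1111) = 222.2000


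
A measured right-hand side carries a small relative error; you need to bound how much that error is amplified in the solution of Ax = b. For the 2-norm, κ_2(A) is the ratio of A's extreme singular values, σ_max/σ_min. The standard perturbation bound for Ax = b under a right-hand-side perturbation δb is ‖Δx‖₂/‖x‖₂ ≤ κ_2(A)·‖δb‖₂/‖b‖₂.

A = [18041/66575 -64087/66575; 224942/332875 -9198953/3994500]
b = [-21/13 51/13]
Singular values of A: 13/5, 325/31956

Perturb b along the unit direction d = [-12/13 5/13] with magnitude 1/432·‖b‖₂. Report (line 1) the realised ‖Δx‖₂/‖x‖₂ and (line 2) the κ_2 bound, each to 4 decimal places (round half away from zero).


0.0033
0.5918

largest singular value 13/5, smallest 325/31956
condition number: (13/5) ÷ (325/31956) = 255.6480
κ_2(A)·‖δb‖/‖b‖ = 0.5918
solve Ax = b  →  x = [283.5024 81.4863]
‖b‖₂ = 4.2426 and ‖x‖₂ = 294.9807
re-solving with b+δb shifts x by Δx of norm 0.9657
relative error = 0.0033
realised/bound (from unrounded values) ≈ 0.0055


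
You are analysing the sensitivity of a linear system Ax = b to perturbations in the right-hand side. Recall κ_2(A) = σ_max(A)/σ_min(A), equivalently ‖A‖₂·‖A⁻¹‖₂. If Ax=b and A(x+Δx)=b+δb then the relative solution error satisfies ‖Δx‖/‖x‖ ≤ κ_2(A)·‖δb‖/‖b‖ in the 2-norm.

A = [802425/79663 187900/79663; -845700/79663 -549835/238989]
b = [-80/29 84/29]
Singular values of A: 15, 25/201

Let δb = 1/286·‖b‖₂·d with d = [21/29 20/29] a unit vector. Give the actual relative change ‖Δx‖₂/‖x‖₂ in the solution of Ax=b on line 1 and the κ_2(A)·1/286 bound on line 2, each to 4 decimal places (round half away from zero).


σ_max = 15, σ_min = 25/201
condition number: 15 ÷ (25/201) = 120.6000
worst-case relative error ≤ 120.6000 × 1/286 = 0.4217
solve Ax = b  →  x = [-0.2602 -0.0585]
‖b‖₂ = 4.0000 and ‖x‖₂ = 0.2667
δb = ε·‖b‖·d = [0.0101 0.0096]; solving A·Δx = δb gives ‖Δx‖ = 0.1124
dividing the unrounded norms, ‖Δx‖/‖x‖ = 0.4217
so the bound is sharp here: realised error equals the bound

0.4217
0.4217


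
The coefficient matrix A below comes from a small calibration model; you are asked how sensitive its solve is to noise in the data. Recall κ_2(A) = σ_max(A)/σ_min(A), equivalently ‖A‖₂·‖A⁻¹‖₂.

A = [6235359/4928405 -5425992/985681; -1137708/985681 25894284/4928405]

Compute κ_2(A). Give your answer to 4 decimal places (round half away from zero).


AᵀA = [84707716041/28881303025 -15051876840/1155252121; -15051876840/1155252121 1672471668816/28881303025]; tr = 1045317897/17181025, det = 37015056/429525625
λ_max, λ_min = (1045317897/17181025 ± √1748140404371361/472300192081)/2 = 1521/25, 24336/17181025
κ_2(A) = √(λ_max/λ_min) = √((1521/25) / (24336/17181025)) = 207.2500

207.2500


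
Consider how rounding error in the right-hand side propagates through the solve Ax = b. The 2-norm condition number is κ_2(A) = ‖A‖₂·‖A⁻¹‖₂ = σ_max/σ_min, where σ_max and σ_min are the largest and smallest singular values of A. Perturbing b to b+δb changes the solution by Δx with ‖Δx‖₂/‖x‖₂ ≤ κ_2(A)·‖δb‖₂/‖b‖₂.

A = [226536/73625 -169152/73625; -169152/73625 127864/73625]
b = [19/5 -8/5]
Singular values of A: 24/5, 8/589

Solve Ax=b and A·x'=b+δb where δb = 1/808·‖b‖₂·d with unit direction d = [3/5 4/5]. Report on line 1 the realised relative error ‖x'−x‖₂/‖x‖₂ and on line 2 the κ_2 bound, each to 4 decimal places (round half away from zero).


0.0051
0.4374

largest singular value 24/5, smallest 8/589
condition number: (24/5) ÷ (8/589) = 353.4000
worst-case relative error ≤ 353.4000 × 1/808 = 0.4374
solve Ax = b  →  x = [44.8417 58.4000]
‖b‖ = 4.1231, ‖x‖ = 73.6297
Δx = A⁻¹·δb where δb = 1/808·4.1231·d; ‖Δx‖ = 0.3757
relative error = 0.0051
so the bound overstates the realised error by a factor of ≈ 85.7176 (computed from the unrounded values)


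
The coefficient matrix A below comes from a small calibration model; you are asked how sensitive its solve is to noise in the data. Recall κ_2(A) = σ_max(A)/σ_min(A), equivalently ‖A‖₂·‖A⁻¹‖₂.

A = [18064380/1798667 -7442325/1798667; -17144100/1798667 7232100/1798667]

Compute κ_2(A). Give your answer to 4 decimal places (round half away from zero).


form AᵀA = [737505338400/3846852529 -307287553500/3846852529; -307287553500/3846852529 128051690625/3846852529] with trace 5121639225/22762441 and determinant 20250000/22762441
char-poly roots: 225 and 90000/22762441
σ_max=√225=15, σ_min=√(90000/22762441)=(300/4771) → κ = 238.5500

238.5500


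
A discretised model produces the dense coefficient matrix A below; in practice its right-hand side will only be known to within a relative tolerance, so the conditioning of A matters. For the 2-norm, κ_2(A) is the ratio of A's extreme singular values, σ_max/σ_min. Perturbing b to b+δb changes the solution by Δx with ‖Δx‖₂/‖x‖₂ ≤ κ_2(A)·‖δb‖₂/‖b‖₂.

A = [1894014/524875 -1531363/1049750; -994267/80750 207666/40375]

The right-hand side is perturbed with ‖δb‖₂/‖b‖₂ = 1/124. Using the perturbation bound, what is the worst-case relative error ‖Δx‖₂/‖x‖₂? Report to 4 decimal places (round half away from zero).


2.6048

form AᵀA = [290267130721/1763160100 -6047163864/88158005; -6047163864/88158005 50396297449/1763160100] with trace 201575993/1043290 and determinant 373301041/1043290000
char-poly roots: 19321/100 and 19321/10432900
σ_max=√(19321/100)=(139/10), σ_min=√(19321/10432900)=(139/3230) → κ = 323.0000
worst-case relative error ≤ 323.0000 × 1/124 = 2.6048


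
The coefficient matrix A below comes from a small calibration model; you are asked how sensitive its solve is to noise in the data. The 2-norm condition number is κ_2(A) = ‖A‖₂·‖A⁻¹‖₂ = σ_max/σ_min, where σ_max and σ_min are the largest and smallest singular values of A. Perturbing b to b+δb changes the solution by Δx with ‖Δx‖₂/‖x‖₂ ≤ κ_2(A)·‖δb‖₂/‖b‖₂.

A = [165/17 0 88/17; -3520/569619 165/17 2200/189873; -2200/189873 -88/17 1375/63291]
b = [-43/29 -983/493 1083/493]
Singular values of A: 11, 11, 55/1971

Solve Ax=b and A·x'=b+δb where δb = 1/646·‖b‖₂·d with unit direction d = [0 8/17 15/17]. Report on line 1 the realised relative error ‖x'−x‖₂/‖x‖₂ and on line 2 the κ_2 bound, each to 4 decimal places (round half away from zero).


0.0051
0.6102

largest singular value 11, smallest 55/1971
κ_2(A) = 11 / (55/1971) = 394.2000
bound on ‖Δx‖/‖x‖: κ·ε = 394.2000·1/646 = 0.6102
solve Ax = b  →  x = [-16.9831 -0.2539 31.5569]
‖b‖₂ = 3.3166 and ‖x‖₂ = 35.8375
with δb = [0.0000 0.0024 0.0045], A·Δx = δb → ‖Δx‖ = 0.1840
relative error = 0.0051
realised/bound (from unrounded values) ≈ 0.0084


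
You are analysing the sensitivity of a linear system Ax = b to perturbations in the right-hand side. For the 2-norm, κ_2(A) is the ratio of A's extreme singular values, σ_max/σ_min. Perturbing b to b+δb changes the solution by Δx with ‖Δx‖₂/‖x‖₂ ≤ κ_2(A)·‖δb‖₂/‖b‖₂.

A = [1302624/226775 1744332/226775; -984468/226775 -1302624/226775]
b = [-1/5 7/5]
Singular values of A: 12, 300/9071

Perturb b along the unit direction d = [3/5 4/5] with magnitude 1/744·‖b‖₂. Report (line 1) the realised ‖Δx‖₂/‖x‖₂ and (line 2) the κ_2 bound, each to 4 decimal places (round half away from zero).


σ_max = 12, σ_min = 300/9071
κ = σ_max/σ_min = 12/(300/9071) = 362.8400
perturbation bound = 362.8400·1/744 = 0.4877
solve Ax = b  →  x = [-24.2393 18.0753]
2-norm of b is 1.4142; of x, 30.2368
δb = ε·‖b‖·d = [0.0011 0.0015]; solving A·Δx = δb gives ‖Δx‖ = 0.0575
relative error = 0.0019
realised/bound (from unrounded values) ≈ 0.0039

0.0019
0.4877


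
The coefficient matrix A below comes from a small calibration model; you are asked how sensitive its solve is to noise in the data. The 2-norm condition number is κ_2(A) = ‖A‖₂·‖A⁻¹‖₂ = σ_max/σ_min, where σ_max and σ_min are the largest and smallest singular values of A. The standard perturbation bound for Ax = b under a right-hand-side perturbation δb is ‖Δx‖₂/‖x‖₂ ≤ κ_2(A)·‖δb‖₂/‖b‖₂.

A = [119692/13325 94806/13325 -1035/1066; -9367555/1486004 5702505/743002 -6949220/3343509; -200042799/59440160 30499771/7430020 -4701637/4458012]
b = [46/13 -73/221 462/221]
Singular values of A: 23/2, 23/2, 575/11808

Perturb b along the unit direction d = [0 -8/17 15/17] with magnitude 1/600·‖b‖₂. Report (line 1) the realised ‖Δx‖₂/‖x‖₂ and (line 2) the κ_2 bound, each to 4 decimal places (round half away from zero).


from the listed singular values, σ₁ = 23/2, σ_n = 575/11808
κ = σ_max/σ_min = (23/2)/(575/11808) = 236.1600
κ_2(A)·‖δb‖/‖b‖ = 0.3936
solve Ax = b  →  x = [-2.3215 8.8910 40.0314]
2-norm of b is 4.1231; of x, 41.0725
re-solving with b+δb shifts x by Δx of norm 0.1411
relative error = 0.0034
tightness: 0.0034 against a bound of 0.3936 (unrounded ratio ≈ 0.0087)

0.0034
0.3936


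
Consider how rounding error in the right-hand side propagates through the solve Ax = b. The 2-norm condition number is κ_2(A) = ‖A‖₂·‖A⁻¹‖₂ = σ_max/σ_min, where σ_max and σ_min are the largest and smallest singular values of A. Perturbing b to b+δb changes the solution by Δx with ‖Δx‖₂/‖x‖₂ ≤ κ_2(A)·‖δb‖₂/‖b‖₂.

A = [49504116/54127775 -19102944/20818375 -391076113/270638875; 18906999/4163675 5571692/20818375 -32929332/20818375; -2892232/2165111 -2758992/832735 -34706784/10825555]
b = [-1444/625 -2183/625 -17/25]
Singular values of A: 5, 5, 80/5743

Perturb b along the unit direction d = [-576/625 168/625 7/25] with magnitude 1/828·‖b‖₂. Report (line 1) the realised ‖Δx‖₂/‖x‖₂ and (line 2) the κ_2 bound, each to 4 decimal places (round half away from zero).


0.0051
0.4335

largest singular value 5, smallest 80/5743
condition number: 5 ÷ (80/5743) = 358.9375
bound on ‖Δx‖/‖x‖: κ·ε = 358.9375·1/828 = 0.4335
solve Ax = b  →  x = [18.3590 -51.8461 46.1416]
2-norm of b is 4.2426; of x, 71.7922
δb = ε·‖b‖·d = [-0.0047 0.0014 0.0014]; solving A·Δx = δb gives ‖Δx‖ = 0.3678
realised ‖Δx‖/‖x‖ = 0.0051
realised/bound (from unrounded values) ≈ 0.0118


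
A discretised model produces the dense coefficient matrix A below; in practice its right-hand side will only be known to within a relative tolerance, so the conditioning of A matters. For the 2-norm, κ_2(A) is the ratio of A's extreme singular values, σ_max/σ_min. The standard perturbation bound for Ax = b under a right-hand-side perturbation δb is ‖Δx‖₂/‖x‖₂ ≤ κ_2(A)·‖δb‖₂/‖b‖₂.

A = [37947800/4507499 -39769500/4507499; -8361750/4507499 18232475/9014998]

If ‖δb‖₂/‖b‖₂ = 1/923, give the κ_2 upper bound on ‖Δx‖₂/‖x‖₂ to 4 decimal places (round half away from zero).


0.2567

AᵀA = [898247702500/12086583721 -943124765625/12086583721; -943124765625/12086583721 3961258575625/48346334884]; tr = 8982460625/57486724, det = 6250000/14371681
char-poly roots: 625/4 and 40000/14371681
κ_2(A) = √(λ_max/λ_min) = √((625/4) / (40000/14371681)) = 236.9375
worst-case relative error ≤ 236.9375 × 1/923 = 0.2567


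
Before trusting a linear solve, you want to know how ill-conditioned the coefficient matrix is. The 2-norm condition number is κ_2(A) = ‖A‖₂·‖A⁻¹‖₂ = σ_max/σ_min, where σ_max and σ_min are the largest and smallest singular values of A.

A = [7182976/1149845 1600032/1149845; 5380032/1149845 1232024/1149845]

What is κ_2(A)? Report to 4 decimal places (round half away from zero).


350.5625

form AᵀA = [3221595541504/52885740961 724852800000/52885740961; 724852800000/52885740961 163119421504/52885740961] with trace 2013512768/31460881 and determinant 1048576/31460881
char-poly roots: 64 and 16384/31460881
κ = σ_max/σ_min = 8/(128/5609) = 350.5625


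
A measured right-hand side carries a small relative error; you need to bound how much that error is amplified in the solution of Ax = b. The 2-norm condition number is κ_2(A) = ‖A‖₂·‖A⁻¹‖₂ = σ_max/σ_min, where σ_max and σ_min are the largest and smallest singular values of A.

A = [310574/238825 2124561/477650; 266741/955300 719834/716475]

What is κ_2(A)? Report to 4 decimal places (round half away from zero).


AᵀA = [960410537/542890000 1234684619/203583750; 1234684619/203583750 25399452073/1221502500]; tr = 176386405/7817616, det = 130321/31270464
λ_max, λ_min = (176386405/7817616 ± √31111145069289289/61115119923456)/2 = 361/16, 361/1954404
κ_2(A) = √(λ_max/λ_min) = √((361/16) / (361/1954404)) = 349.5000

349.5000


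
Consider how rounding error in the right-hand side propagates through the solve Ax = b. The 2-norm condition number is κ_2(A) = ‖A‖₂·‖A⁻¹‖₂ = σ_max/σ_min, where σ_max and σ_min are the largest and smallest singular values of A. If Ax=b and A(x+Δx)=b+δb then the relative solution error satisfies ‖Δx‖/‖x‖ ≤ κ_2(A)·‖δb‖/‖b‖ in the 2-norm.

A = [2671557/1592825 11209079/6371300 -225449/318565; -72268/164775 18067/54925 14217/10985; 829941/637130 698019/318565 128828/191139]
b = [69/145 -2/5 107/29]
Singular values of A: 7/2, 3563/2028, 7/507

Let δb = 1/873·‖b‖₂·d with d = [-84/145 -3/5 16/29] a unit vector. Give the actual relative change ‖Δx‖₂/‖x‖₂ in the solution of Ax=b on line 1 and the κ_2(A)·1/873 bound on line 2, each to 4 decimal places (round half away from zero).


σ_max = 7/2, σ_min = 7/507
κ = σ_max/σ_min = (7/2)/(7/507) = 253.5000
perturbation bound = 253.5000·1/873 = 0.2904
solve Ax = b  →  x = [107.3106 -79.4115 56.2397]
2-norm of b is 3.7417; of x, 144.8608
δb = ε·‖b‖·d = [-0.0025 -0.0026 0.0024]; solving A·Δx = δb gives ‖Δx‖ = 0.3104
relative error = 0.0021
so the bound overstates the realised error by a factor of ≈ 135.5049 (computed from the unrounded values)

0.0021
0.2904


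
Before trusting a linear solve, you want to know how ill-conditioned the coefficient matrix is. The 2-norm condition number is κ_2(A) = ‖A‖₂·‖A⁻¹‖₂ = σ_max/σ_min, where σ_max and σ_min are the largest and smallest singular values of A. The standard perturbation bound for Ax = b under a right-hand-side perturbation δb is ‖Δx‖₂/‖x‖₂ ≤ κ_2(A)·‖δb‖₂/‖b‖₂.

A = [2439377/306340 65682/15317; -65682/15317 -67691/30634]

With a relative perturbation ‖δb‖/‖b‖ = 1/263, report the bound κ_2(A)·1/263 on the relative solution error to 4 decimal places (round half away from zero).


M = AᵀA = [26561280961/324720400 354124503/8118010; 354124503/8118010 75565993/3247204]. tr(M)=118054949/1123600, det(M)=2825761/4494400
char-poly roots: 1681/16 and 1681/280900
κ_2(A) = √(λ_max/λ_min) = √((1681/16) / (1681/280900)) = 132.5000
bound on ‖Δx‖/‖x‖: κ·ε = 132.5000·1/263 = 0.5038

0.5038


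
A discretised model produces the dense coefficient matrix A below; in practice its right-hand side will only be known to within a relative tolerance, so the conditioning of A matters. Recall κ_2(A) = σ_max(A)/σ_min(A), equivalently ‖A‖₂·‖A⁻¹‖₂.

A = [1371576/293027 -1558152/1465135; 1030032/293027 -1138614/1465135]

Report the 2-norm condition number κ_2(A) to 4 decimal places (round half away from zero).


M = AᵀA = [2942186644800/85864822729 -661986548640/85864822729; -661986548640/85864822729 148971179844/85864822729]. tr(M)=1838880324/51079609, det(M)=518400/51079609
λ_max, λ_min = (1838880324/51079609 ± √3381374927317122576/2609126455592881)/2 = 36, 14400/51079609
κ_2(A) = √(λ_max/λ_min) = √(36 / (14400/51079609)) = 357.3500

357.3500


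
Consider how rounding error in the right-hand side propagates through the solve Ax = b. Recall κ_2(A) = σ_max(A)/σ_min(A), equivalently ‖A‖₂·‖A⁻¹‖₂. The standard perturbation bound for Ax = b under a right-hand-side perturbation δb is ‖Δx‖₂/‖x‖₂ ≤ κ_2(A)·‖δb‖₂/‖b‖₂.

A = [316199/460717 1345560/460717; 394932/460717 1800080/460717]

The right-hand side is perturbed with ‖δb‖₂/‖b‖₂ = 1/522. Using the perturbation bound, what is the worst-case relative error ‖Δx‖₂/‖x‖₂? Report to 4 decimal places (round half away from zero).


0.2691

M = AᵀA = [255953092225/212260154089 1136373921000/212260154089; 1136373921000/212260154089 5050819720000/212260154089]. tr(M)=3156914225/126270169, det(M)=4000000/126270169
char-poly roots: 25 and 160000/126270169
κ_2(A) = √(λ_max/λ_min) = √(25 / (160000/126270169)) = 140.4625
perturbation bound = 140.4625·1/522 = 0.2691


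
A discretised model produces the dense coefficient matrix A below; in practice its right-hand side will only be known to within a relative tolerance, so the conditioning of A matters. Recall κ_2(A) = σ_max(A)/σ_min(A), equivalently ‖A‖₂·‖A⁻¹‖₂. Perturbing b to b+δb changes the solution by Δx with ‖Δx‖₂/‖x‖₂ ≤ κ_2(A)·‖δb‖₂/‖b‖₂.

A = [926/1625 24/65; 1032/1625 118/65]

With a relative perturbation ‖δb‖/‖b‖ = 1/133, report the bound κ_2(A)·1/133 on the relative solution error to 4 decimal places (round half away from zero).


M = AᵀA = [3076/4225 1152/845; 1152/845 580/169]. tr(M)=104/25, det(M)=16/25
solving λ² − 104/25·λ + 16/25 = 0 gives λ = 4, 4/25
σ_max=√4=2, σ_min=√(4/25)=(2/5) → κ = 5.0000
perturbation bound = 5.0000·1/133 = 0.0376

0.0376


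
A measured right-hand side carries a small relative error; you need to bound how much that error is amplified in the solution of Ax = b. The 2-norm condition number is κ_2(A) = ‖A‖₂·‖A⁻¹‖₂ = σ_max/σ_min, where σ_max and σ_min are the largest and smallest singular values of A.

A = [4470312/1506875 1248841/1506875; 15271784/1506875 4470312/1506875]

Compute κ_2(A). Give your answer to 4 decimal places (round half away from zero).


form AᵀA = [405137721472/3633075625 118163757096/3633075625; 118163757096/3633075625 34469269153/3633075625] with trace 703371185/5812921 and determinant 937024/5812921
char-poly roots: 121 and 7744/5812921
so κ_2 = √(121 / (7744/5812921)) = 301.3750

301.3750


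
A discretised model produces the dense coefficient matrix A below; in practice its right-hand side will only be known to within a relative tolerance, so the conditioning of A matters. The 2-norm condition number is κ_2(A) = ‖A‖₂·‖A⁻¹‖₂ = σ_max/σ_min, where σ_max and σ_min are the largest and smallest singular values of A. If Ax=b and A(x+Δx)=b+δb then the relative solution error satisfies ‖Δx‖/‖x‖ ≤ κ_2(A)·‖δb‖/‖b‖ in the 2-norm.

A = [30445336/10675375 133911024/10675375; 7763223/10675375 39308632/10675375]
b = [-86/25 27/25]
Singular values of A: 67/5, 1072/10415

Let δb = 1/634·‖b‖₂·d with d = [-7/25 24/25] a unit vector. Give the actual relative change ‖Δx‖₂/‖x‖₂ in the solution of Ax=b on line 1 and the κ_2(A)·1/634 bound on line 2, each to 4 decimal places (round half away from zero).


σ_max = 67/5, σ_min = 1072/10415
κ = σ_max/σ_min = (67/5)/(1072/10415) = 130.1875
κ_2(A)·‖δb‖/‖b‖ = 0.2053
solve Ax = b  →  x = [-19.0062 4.0469]
‖b‖ = 3.6056, ‖x‖ = 19.4323
re-solving with b+δb shifts x by Δx of norm 0.0553
dividing the unrounded norms, ‖Δx‖/‖x‖ = 0.0028
realised/bound (from unrounded values) ≈ 0.0138

0.0028
0.2053


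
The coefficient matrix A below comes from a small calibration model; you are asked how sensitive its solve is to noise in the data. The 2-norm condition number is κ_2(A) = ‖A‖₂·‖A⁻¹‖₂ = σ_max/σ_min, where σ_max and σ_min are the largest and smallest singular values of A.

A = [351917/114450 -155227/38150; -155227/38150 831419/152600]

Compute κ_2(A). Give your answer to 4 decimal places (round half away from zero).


AᵀA = [6814087373/261976050 -24227364479/698602800; -24227364479/698602800 43071371921/931470400]; tr = 24227725729/335329344, det = 52200625/1341317376
eigenvalues of AᵀA: λ = (tr ± √(tr²−4·det))/2 = 289/4, 180625/335329344
so κ_2 = √((289/4) / (180625/335329344)) = 366.2400

366.2400


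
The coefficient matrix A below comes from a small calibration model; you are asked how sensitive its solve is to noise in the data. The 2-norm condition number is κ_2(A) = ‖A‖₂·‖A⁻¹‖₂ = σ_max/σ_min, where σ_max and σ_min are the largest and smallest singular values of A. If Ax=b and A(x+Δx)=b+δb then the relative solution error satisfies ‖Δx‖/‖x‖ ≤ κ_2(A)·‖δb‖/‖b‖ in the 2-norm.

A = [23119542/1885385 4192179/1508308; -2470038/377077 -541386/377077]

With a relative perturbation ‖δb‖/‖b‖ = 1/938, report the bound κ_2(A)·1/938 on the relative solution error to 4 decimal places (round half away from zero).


M = AᵀA = [2377302475176/12299919025 213955256601/4919967610; 213955256601/4919967610 77037873993/7871948176]. tr(M)=23773222161/117072400, det(M)=10556001/29268100
solving λ² − 23773222161/117072400·λ + 10556001/29268100 = 0 gives λ = 3249/16, 12996/7317025
so κ_2 = √((3249/16) / (12996/7317025)) = 338.1250
worst-case relative error ≤ 338.1250 × 1/938 = 0.3605

0.3605


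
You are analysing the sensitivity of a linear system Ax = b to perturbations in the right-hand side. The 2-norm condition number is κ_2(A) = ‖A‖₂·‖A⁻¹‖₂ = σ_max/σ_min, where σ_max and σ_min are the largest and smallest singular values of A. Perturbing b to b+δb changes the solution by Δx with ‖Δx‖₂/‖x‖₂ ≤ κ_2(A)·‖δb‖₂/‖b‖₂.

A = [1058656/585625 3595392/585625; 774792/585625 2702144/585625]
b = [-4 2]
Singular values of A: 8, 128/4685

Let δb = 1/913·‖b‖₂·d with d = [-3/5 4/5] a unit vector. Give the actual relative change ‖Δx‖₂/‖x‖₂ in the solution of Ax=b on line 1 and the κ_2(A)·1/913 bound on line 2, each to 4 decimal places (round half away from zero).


from the listed singular values, σ₁ = 8, σ_n = 128/4685
condition number: 8 ÷ (128/4685) = 292.8125
worst-case relative error ≤ 292.8125 × 1/913 = 0.3207
solve Ax = b  →  x = [-140.6200 40.7538]
‖b‖₂ = 4.4721 and ‖x‖₂ = 146.4065
with δb = [-0.0029 0.0039], A·Δx = δb → ‖Δx‖ = 0.1793
realised ‖Δx‖/‖x‖ = 0.0012
tightness: 0.0012 against a bound of 0.3207 (unrounded ratio ≈ 0.0038)

0.0012
0.3207


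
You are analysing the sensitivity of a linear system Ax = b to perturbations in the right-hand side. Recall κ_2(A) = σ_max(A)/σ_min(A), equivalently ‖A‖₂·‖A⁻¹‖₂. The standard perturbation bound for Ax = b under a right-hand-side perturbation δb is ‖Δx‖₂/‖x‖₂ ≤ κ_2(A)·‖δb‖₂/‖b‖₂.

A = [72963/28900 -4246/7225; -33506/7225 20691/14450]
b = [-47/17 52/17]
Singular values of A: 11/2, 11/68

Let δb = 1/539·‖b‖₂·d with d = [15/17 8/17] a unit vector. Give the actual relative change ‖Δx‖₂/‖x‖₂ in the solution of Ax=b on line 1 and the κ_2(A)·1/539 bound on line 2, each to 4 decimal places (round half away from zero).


0.0076
0.0631

largest singular value 11/2, smallest 11/68
condition number: (11/2) ÷ (11/68) = 34.0000
worst-case relative error ≤ 34.0000 × 1/539 = 0.0631
solve Ax = b  →  x = [-2.4291 -5.7309]
‖b‖ = 4.1231, ‖x‖ = 6.2245
with δb = [0.0067 0.0036], A·Δx = δb → ‖Δx‖ = 0.0473
dividing the unrounded norms, ‖Δx‖/‖x‖ = 0.0076
so the bound overstates the realised error by a factor of ≈ 8.3031 (computed from the unrounded values)


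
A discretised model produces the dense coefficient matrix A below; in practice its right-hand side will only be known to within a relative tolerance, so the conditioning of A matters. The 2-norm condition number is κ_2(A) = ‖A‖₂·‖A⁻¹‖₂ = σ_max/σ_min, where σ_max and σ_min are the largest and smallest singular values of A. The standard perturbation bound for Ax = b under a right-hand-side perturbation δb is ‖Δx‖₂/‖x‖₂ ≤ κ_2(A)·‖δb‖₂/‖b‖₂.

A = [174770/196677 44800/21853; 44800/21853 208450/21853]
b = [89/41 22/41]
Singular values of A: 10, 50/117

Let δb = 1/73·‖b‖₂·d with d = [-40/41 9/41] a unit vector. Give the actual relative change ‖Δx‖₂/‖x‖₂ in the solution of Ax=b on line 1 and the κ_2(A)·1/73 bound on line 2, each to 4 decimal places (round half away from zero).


0.0153
0.3205

largest singular value 10, smallest 50/117
condition number: 10 ÷ (50/117) = 23.4000
bound on ‖Δx‖/‖x‖: κ·ε = 23.4000·1/73 = 0.3205
solve Ax = b  →  x = [4.5878 -0.9298]
‖b‖ = 2.2361, ‖x‖ = 4.6811
Δx = A⁻¹·δb where δb = 1/73·2.2361·d; ‖Δx‖ = 0.0717
relative error = 0.0153
tightness: 0.0153 against a bound of 0.3205 (unrounded ratio ≈ 0.0478)


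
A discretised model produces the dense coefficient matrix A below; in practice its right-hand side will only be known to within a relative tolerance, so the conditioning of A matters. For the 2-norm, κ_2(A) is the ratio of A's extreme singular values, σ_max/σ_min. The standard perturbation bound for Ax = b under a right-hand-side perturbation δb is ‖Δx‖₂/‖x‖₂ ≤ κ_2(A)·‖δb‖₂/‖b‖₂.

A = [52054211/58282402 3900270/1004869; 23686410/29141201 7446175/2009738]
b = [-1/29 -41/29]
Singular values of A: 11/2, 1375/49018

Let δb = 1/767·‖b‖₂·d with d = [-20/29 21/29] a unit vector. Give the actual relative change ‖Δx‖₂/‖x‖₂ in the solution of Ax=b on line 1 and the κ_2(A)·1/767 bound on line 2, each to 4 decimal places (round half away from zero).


largest singular value 11/2, smallest 1375/49018
κ = σ_max/σ_min = (11/2)/(1375/49018) = 196.0720
worst-case relative error ≤ 196.0720 × 1/767 = 0.2556
solve Ax = b  →  x = [34.7400 -8.0029]
‖b‖ = 1.4142, ‖x‖ = 35.6499
re-solving with b+δb shifts x by Δx of norm 0.0657
dividing the unrounded norms, ‖Δx‖/‖x‖ = 0.0018
realised/bound (from unrounded values) ≈ 0.0072

0.0018
0.2556


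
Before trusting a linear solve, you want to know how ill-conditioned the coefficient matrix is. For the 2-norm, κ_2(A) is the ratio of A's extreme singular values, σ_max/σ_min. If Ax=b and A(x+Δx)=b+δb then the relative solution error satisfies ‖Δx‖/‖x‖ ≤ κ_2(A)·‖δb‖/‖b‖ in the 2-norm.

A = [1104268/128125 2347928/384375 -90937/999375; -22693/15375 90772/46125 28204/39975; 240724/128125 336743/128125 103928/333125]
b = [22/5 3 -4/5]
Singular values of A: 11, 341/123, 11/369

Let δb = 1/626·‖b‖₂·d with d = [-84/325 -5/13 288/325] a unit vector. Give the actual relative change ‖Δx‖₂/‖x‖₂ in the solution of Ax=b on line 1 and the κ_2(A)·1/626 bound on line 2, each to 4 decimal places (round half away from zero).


σ_max = 11, σ_min = 11/369
κ_2(A) = 11 / (11/369) = 369.0000
worst-case relative error ≤ 369.0000 × 1/626 = 0.5895
solve Ax = b  →  x = [-17.0315 23.3148 -96.4089]
2-norm of b is 5.3852; of x, 100.6396
with δb = [-0.0022 -0.0033 0.0076], A·Δx = δb → ‖Δx‖ = 0.2886
dividing the unrounded norms, ‖Δx‖/‖x‖ = 0.0029
so the bound overstates the realised error by a factor of ≈ 205.5714 (computed from the unrounded values)

0.0029
0.5895


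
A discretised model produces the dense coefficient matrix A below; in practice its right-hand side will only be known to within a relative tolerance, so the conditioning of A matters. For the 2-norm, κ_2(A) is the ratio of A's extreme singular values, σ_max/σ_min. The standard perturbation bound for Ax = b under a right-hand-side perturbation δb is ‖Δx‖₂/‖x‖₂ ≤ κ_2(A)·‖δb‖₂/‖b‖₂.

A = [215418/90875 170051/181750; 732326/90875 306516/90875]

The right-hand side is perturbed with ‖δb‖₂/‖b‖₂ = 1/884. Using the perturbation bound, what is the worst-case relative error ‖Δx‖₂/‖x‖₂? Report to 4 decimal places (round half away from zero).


0.2056

AᵀA = [932330056/13213225 77691411/2642645; 77691411/2642645 647560921/52852900]; tr = 875376229/10570580, det = 68574961/330330625
eigenvalues of AᵀA: λ = (tr ± √(tr²−4·det))/2 = 8281/100, 33124/13213225
κ_2(A) = √(λ_max/λ_min) = √((8281/100) / (33124/13213225)) = 181.7500
worst-case relative error ≤ 181.7500 × 1/884 = 0.2056


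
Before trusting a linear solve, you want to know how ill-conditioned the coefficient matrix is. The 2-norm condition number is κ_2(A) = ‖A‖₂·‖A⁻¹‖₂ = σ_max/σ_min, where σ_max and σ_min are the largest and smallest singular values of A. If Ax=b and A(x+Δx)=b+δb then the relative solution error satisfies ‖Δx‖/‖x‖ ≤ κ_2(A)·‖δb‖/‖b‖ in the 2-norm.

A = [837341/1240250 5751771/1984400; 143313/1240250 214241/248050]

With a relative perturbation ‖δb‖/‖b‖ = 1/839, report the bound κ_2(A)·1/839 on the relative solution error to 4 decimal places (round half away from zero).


0.0462

AᵀA = [14081533/30014050 197534511/96044960; 197534511/96044960 1405674881/153671936]; tr = 901080689/93702400, det = 923521/14992384
eigenvalues of AᵀA: λ = (tr ± √(tr²−4·det))/2 = 961/100, 24025/3748096
κ = σ_max/σ_min = (31/10)/(155/1936) = 38.7200
perturbation bound = 38.7200·1/839 = 0.0462


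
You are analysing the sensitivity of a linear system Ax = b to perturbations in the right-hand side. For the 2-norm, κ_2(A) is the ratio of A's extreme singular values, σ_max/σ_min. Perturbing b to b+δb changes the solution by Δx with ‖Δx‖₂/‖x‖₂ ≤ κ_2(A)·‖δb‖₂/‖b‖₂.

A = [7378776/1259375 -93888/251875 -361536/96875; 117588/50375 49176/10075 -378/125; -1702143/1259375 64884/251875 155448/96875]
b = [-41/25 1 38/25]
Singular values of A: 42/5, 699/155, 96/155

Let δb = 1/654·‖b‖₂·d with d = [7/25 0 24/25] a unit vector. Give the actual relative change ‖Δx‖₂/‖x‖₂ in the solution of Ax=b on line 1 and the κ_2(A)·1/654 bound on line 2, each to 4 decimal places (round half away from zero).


σ_max = 42/5, σ_min = 96/155
condition number: (42/5) ÷ (96/155) = 13.5625
κ_2(A)·‖δb‖/‖b‖ = 0.0207
solve Ax = b  →  x = [0.6357 0.7453 1.3631]
‖b‖ = 2.4495, ‖x‖ = 1.6786
re-solving with b+δb shifts x by Δx of norm 0.0060
realised ‖Δx‖/‖x‖ = 0.0036
tightness: 0.0036 against a bound of 0.0207 (unrounded ratio ≈ 0.1737)

0.0036
0.0207


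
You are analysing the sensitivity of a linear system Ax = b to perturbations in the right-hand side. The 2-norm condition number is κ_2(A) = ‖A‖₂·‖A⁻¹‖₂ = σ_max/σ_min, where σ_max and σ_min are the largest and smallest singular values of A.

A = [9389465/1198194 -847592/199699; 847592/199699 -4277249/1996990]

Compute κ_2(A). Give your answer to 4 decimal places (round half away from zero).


82.9200

M = AᵀA = [394549799761/4967712324 -87661355008/2069880135; -87661355008/2069880135 311889546209/13799200900]. tr(M)=21921714377/214866450, det(M)=104060401/68757264
λ_max, λ_min = (21921714377/214866450 ± √120070518153728229376/11541897833900625)/2 = 10201/100, 255025/17189316
so κ_2 = √((10201/100) / (255025/17189316)) = 82.9200
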